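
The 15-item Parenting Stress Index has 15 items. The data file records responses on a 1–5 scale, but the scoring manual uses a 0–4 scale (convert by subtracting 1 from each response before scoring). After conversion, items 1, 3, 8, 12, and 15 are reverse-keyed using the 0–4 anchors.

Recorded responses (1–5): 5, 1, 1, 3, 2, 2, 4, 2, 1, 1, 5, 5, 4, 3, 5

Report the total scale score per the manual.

Convert to 0–4: 4, 0, 0, 2, 1, 1, 3, 1, 0, 0, 4, 4, 3, 2, 4
Reverse-coded (reversed = (0+4) − raw = 4 − raw):
  item 1: 4 − 4 = 0
  item 3: 4 − 0 = 4
  item 8: 4 − 1 = 3
  item 12: 4 − 4 = 0
  item 15: 4 − 4 = 0
Scored: 0, 0, 4, 2, 1, 1, 3, 3, 0, 0, 4, 0, 3, 2, 0
Total = 23

23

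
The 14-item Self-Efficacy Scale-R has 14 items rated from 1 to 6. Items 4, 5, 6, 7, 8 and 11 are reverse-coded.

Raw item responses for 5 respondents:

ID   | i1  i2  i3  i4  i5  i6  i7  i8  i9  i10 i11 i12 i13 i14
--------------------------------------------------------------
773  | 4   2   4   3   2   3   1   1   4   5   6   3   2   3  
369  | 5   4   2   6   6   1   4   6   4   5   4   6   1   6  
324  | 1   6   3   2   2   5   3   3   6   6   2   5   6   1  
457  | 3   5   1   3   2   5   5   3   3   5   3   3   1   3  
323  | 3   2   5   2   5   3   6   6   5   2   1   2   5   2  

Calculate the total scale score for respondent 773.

53

Respondent 773 raw: 4, 2, 4, 3, 2, 3, 1, 1, 4, 5, 6, 3, 2, 3.
Reverse-coded (on a 1–6 scale, reversed = 7 − raw):
  item 1: 4
  item 2: 2
  item 3: 4
  item 4: 7 − 3 = 4
  item 5: 7 − 2 = 5
  item 6: 7 − 3 = 4
  item 7: 7 − 1 = 6
  item 8: 7 − 1 = 6
  item 9: 4
  item 10: 5
  item 11: 7 − 6 = 1
  item 12: 3
  item 13: 2
  item 14: 3
Sum = 4 + 2 + 4 + 4 + 5 + 4 + 6 + 6 + 4 + 5 + 1 + 3 + 2 + 3 = 53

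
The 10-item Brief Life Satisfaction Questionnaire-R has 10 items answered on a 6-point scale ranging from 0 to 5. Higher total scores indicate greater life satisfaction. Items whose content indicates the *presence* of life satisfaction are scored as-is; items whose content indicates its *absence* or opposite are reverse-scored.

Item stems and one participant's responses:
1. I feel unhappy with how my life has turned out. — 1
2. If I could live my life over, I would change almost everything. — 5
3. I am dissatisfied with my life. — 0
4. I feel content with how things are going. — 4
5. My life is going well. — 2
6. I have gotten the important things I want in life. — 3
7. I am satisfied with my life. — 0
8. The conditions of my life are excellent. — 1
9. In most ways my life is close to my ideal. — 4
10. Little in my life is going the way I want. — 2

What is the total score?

Items 1, 2, 3, 10 describe the absence/opposite of life satisfaction → reverse-score.
reverse-coded value = 5 − response.
  item 1: 5 − 1 = 4
  item 2: 5 − 5 = 0
  item 3: 5 − 0 = 5
  item 4: 4
  item 5: 2
  item 6: 3
  item 7: 0
  item 8: 1
  item 9: 4
  item 10: 5 − 2 = 3
Total = 4 + 0 + 5 + 4 + 2 + 3 + 0 + 1 + 4 + 3 = 26

26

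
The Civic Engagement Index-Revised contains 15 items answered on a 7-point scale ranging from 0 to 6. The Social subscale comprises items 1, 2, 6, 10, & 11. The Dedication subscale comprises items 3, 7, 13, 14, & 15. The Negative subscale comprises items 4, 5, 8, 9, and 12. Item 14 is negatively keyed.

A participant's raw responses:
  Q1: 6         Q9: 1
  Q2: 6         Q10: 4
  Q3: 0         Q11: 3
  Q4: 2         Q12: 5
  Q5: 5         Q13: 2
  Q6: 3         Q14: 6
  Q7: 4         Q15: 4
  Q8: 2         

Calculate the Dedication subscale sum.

Dedication items: 3, 7, 13, 14, 15.
Of these, item 14 is negatively keyed; reverse-coded value = 6 − response.
  item 3: 0
  item 7: 4
  item 13: 2
  item 14: 6 − 6 = 0
  item 15: 4
Sum = 0 + 4 + 2 + 0 + 4 = 10

10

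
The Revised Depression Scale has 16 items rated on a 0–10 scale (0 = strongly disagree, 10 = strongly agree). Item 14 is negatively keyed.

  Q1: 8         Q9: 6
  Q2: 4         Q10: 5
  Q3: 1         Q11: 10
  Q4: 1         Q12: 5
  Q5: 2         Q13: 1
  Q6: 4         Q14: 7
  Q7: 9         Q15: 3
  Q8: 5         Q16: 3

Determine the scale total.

70

Raw sum = 74. Negatively keyed items: 14; their raw sum = 7.
Each reversal replaces raw with 10 − raw, changing the total by 10 − 2·raw per item.
Total = 74 + 1·10 − 2·7 = 74 + 10 − 14 = 70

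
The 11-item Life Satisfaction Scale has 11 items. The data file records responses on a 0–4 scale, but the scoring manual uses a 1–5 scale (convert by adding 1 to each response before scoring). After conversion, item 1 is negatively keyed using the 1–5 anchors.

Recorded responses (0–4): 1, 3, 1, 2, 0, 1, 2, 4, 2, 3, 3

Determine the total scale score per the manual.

Convert to 1–5: 2, 4, 2, 3, 1, 2, 3, 5, 3, 4, 4
Reverse-coded (reversed = (1+5) − raw = 6 − raw):
  item 1: 6 − 2 = 4
Scored: 4, 4, 2, 3, 1, 2, 3, 5, 3, 4, 4
Total = 35

35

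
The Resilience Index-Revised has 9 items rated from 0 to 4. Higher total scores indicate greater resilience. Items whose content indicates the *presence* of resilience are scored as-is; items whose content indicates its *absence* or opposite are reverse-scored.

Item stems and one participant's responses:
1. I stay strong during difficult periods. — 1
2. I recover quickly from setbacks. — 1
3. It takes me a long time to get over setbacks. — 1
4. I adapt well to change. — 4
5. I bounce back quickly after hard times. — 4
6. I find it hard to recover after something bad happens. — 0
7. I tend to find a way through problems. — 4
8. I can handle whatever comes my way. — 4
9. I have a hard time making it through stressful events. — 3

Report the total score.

Items 3, 6, 9 describe the absence/opposite of resilience → reverse-score.
reversed = (0+4) − raw = 4 − raw.
  item 1: 1
  item 2: 1
  item 3: 4 − 1 = 3
  item 4: 4
  item 5: 4
  item 6: 4 − 0 = 4
  item 7: 4
  item 8: 4
  item 9: 4 − 3 = 1
Total = 1 + 1 + 3 + 4 + 4 + 4 + 4 + 4 + 1 = 26

26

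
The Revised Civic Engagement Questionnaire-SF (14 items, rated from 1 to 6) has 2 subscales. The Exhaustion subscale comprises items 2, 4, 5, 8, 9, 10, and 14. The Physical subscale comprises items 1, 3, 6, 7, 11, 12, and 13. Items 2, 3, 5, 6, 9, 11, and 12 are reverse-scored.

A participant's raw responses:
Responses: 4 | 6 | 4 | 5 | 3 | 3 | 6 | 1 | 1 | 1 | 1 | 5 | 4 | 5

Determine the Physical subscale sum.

Physical items: 1, 3, 6, 7, 11, 12, 13.
Of these, items 3, 6, 11, & 12 are reverse-scored; reversed = (1+6) − raw = 7 − raw.
  item 1: 4
  item 3: 7 − 4 = 3
  item 6: 7 − 3 = 4
  item 7: 6
  item 11: 7 − 1 = 6
  item 12: 7 − 5 = 2
  item 13: 4
Sum = 4 + 3 + 4 + 6 + 6 + 2 + 4 = 29

29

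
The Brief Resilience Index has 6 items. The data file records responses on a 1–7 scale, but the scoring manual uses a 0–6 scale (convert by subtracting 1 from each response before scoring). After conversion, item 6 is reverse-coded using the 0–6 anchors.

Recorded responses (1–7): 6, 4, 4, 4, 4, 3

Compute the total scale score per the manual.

Convert to 0–6: 5, 3, 3, 3, 3, 2
Reverse-coded (reversed = (0+6) − raw = 6 − raw):
  item 6: 6 − 2 = 4
Scored: 5, 3, 3, 3, 3, 4
Total = 21

21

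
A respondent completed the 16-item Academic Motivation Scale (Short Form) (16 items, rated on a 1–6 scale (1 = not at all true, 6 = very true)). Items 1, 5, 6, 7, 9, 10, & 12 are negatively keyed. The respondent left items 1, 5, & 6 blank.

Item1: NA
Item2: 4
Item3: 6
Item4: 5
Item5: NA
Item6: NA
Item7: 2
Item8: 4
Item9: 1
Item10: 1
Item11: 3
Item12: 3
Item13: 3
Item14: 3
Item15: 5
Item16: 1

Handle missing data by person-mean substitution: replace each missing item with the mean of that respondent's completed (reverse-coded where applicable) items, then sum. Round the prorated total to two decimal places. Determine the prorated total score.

67.69

Reverse-coded (on a 1–6 scale, reversed = 7 − raw):
  item 7: 7 − 2 = 5
  item 9: 7 − 1 = 6
  item 10: 7 − 1 = 6
  item 12: 7 − 3 = 4
Completed scored items (13 of 16): 4, 6, 5, 5, 4, 6, 6, 3, 4, 3, 3, 5, 1; sum = 55.
Person mean = 55 / 13 ≈ 4.2308
Prorated total = (55 / 13) × 16 = 67.69 (to 2 dp)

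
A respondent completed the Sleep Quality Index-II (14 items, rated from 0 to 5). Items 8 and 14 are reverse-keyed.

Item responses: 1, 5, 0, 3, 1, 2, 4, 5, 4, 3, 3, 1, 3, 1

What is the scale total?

Reverse-coded items (on a 0–5 scale, reversed = 5 − raw):
  item 8: 5 − 5 = 0
  item 14: 5 − 1 = 4
Scored responses: 1, 5, 0, 3, 1, 2, 4, 0, 4, 3, 3, 1, 3, 4
Total = 1 + 5 + 0 + 3 + 1 + 2 + 4 + 0 + 4 + 3 + 3 + 1 + 3 + 4 = 34

34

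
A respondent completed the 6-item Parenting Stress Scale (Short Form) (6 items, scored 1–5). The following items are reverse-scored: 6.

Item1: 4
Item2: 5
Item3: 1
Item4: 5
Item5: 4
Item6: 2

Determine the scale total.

Reversing item 6 with 6 − raw:
Total = 4 + 5 + 1 + 5 + 4 + (6−2)
      = 4 + 5 + 1 + 5 + 4 + 4 = 23

23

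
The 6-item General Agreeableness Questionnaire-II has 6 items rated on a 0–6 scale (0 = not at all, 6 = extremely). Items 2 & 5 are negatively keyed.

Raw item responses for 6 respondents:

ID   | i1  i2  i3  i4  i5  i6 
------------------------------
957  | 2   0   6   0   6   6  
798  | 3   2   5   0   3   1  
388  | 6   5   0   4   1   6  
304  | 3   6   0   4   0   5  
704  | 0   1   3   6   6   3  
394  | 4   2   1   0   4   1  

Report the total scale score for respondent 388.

Respondent 388 raw: 6, 5, 0, 4, 1, 6.
Reverse-coded (on a 0–6 scale, reversed = 6 − raw):
  item 1: 6
  item 2: 6 − 5 = 1
  item 3: 0
  item 4: 4
  item 5: 6 − 1 = 5
  item 6: 6
Sum = 6 + 1 + 0 + 4 + 5 + 6 = 22

22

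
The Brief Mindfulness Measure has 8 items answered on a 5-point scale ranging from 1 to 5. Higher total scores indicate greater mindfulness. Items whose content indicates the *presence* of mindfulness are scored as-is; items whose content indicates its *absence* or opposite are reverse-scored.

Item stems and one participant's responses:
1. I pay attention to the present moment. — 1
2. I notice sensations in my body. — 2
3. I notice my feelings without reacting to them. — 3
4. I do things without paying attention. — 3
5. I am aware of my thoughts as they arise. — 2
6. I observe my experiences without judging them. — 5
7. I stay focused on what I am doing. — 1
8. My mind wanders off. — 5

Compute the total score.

Items 4, 8 describe the absence/opposite of mindfulness → reverse-score.
reversed = (1+5) − raw = 6 − raw.
  item 1: 1
  item 2: 2
  item 3: 3
  item 4: 6 − 3 = 3
  item 5: 2
  item 6: 5
  item 7: 1
  item 8: 6 − 5 = 1
Total = 1 + 2 + 3 + 3 + 2 + 5 + 1 + 1 = 18

18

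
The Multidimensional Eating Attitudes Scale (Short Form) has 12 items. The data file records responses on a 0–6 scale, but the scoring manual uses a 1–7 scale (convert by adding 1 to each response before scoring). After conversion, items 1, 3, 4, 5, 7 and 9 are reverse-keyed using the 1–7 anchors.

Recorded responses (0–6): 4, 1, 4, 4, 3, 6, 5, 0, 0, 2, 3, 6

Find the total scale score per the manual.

46

Convert to 1–7: 5, 2, 5, 5, 4, 7, 6, 1, 1, 3, 4, 7
Reverse-coded (reversed = (1+7) − raw = 8 − raw):
  item 1: 8 − 5 = 3
  item 3: 8 − 5 = 3
  item 4: 8 − 5 = 3
  item 5: 8 − 4 = 4
  item 7: 8 − 6 = 2
  item 9: 8 − 1 = 7
Scored: 3, 2, 3, 3, 4, 7, 2, 1, 7, 3, 4, 7
Total = 46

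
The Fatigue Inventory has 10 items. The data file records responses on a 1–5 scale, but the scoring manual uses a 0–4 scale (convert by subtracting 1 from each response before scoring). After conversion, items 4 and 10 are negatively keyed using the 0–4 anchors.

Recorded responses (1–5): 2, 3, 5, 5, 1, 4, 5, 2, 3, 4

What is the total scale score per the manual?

18

Convert to 0–4: 1, 2, 4, 4, 0, 3, 4, 1, 2, 3
Reverse-coded (reversed = (0+4) − raw = 4 − raw):
  item 4: 4 − 4 = 0
  item 10: 4 − 3 = 1
Scored: 1, 2, 4, 0, 0, 3, 4, 1, 2, 1
Total = 18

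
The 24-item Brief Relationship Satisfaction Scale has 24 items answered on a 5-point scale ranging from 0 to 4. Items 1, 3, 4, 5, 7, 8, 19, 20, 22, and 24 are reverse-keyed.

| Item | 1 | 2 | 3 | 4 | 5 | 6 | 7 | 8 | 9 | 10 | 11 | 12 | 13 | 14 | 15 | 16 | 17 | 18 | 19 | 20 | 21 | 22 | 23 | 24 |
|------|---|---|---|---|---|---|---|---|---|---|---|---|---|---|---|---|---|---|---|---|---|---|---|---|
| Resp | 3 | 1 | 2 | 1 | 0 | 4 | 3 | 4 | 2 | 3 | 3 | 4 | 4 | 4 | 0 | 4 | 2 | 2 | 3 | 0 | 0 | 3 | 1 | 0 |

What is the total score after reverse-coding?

Raw sum = 53. Reverse-keyed items: 1, 3, 4, 5, 7, 8, 19, 20, 22, 24; their raw sum = 19.
Each reversal replaces raw with 4 − raw, changing the total by 4 − 2·raw per item.
Total = 53 + 10·4 − 2·19 = 53 + 40 − 38 = 55

55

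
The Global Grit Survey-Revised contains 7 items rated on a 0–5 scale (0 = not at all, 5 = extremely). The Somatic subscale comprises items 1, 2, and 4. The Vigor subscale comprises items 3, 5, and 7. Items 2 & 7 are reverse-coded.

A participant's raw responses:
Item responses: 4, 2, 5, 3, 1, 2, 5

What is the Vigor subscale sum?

6

Vigor items: 3, 5, 7.
Of these, item 7 is reverse-coded; on a 0–5 scale, reversed = 5 − raw.
  item 3: 5
  item 5: 1
  item 7: 5 − 5 = 0
Sum = 5 + 1 + 0 = 6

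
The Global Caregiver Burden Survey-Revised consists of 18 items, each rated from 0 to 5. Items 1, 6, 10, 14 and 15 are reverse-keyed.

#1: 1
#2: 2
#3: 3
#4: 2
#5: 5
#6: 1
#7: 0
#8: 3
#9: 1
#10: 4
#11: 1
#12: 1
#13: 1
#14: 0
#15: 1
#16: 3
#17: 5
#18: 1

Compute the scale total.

46

Raw sum = 35. Reverse-keyed items: 1, 6, 10, 14, 15; their raw sum = 7.
Each reversal replaces raw with 5 − raw, changing the total by 5 − 2·raw per item.
Total = 35 + 5·5 − 2·7 = 35 + 25 − 14 = 46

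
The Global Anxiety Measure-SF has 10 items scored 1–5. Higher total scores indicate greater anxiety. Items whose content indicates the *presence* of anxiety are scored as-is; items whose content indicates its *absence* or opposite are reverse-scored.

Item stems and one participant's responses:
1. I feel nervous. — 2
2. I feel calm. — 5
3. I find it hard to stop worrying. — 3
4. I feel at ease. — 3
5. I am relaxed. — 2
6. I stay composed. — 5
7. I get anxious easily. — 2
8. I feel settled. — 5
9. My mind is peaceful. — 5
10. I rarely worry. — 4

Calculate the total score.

Items 2, 4, 5, 6, 8, 9, 10 describe the absence/opposite of anxiety → reverse-score.
reversed = (1+5) − raw = 6 − raw.
  item 1: 2
  item 2: 6 − 5 = 1
  item 3: 3
  item 4: 6 − 3 = 3
  item 5: 6 − 2 = 4
  item 6: 6 − 5 = 1
  item 7: 2
  item 8: 6 − 5 = 1
  item 9: 6 − 5 = 1
  item 10: 6 − 4 = 2
Total = 2 + 1 + 3 + 3 + 4 + 1 + 2 + 1 + 1 + 2 = 20

20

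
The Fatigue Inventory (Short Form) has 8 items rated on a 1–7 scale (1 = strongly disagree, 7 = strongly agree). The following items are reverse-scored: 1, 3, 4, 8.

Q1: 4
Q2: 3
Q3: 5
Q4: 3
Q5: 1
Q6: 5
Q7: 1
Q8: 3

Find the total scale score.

27

Reverse-scored items use 8 − raw:
  item 1: 8 − 4 = 4
  item 3: 8 − 5 = 3
  item 4: 8 − 3 = 5
  item 8: 8 − 3 = 5
After reverse-coding: 4, 3, 3, 5, 1, 5, 1, 5
Total = 4 + 3 + 3 + 5 + 1 + 5 + 1 + 5 = 27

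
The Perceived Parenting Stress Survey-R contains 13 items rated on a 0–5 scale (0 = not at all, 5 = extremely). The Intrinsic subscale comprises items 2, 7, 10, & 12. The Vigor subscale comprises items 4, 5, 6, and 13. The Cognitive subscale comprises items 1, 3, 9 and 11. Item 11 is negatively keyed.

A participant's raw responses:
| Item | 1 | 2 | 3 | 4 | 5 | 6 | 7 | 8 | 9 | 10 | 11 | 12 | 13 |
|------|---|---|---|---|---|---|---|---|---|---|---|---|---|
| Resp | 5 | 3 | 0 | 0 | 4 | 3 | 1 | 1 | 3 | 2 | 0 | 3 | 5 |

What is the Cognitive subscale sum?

Cognitive items: 1, 3, 9, 11.
Of these, item 11 is negatively keyed; on a 0–5 scale, reversed = 5 − raw.
  item 1: 5
  item 3: 0
  item 9: 3
  item 11: 5 − 0 = 5
Sum = 5 + 0 + 3 + 5 = 13

13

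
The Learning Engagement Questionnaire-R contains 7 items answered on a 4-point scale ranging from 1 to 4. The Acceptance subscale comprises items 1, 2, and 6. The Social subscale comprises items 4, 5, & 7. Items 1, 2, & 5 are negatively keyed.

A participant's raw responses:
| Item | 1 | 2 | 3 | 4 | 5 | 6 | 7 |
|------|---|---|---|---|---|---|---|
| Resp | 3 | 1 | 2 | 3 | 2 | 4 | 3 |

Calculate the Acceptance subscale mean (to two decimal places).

3.33

Acceptance items: 1, 2, 6.
Of these, items 1 & 2 are negatively keyed; reversed = (1+4) − raw = 5 − raw.
  item 1: 5 − 3 = 2
  item 2: 5 − 1 = 4
  item 6: 4
Sum = 2 + 4 + 4 = 10
Mean = 10 / 3 = 3.33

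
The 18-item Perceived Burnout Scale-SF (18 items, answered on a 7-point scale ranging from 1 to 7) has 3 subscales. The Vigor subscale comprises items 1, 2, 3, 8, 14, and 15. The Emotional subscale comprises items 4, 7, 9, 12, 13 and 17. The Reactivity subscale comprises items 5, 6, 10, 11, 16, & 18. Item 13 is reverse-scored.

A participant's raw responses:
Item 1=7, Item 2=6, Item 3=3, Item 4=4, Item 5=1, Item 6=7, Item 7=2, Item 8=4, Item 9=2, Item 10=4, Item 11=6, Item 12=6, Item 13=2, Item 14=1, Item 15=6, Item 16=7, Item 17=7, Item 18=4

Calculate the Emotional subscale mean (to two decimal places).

4.50

Emotional items: 4, 7, 9, 12, 13, 17.
Of these, item 13 is reverse-scored; reverse-coded value = 8 − response.
  item 4: 4
  item 7: 2
  item 9: 2
  item 12: 6
  item 13: 8 − 2 = 6
  item 17: 7
Sum = 4 + 2 + 2 + 6 + 6 + 7 = 27
Mean = 27 / 6 = 4.50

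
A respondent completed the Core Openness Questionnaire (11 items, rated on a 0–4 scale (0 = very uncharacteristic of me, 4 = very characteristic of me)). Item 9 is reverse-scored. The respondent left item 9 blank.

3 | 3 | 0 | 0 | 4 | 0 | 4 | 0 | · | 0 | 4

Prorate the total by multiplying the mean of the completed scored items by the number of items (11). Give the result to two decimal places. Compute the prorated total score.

19.80

Reverse-coded (reverse-coded value = 4 − response):
Completed scored items (10 of 11): 3, 3, 0, 0, 4, 0, 4, 0, 0, 4; sum = 18.
Person mean = 18 / 10 ≈ 1.8000
Prorated total = (18 / 10) × 11 = 19.80 (to 2 dp)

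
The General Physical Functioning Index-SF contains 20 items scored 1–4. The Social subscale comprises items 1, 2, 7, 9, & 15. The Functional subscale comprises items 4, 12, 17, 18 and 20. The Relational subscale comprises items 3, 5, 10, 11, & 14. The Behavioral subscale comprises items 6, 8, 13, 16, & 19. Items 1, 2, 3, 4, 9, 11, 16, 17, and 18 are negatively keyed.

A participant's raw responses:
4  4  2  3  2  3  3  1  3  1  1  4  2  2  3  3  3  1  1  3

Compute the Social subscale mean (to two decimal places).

Social items: 1, 2, 7, 9, 15.
Of these, items 1, 2 and 9 are negatively keyed; reversed = (1+4) − raw = 5 − raw.
  item 1: 5 − 4 = 1
  item 2: 5 − 4 = 1
  item 7: 3
  item 9: 5 − 3 = 2
  item 15: 3
Sum = 1 + 1 + 3 + 2 + 3 = 10
Mean = 10 / 5 = 2.00

2.00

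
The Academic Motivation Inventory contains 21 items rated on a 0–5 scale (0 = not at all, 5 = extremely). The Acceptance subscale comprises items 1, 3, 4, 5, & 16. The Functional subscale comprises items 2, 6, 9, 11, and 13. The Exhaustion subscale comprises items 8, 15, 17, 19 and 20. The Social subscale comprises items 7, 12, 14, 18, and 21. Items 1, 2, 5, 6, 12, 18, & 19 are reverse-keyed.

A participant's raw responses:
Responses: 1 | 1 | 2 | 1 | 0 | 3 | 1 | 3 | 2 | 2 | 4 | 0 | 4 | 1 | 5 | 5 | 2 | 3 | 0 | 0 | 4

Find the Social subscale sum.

Social items: 7, 12, 14, 18, 21.
Of these, items 12 and 18 are reverse-keyed; on a 0–5 scale, reversed = 5 − raw.
  item 7: 1
  item 12: 5 − 0 = 5
  item 14: 1
  item 18: 5 − 3 = 2
  item 21: 4
Sum = 1 + 5 + 1 + 2 + 4 = 13

13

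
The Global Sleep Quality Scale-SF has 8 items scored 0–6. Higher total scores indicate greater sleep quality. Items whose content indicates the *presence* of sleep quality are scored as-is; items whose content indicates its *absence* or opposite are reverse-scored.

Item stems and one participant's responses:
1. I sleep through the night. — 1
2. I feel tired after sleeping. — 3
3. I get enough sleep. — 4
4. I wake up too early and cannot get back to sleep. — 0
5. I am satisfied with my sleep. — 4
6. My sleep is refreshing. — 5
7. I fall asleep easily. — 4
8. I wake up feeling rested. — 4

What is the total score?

Items 2, 4 describe the absence/opposite of sleep quality → reverse-score.
reverse-coded value = 6 − response.
  item 1: 1
  item 2: 6 − 3 = 3
  item 3: 4
  item 4: 6 − 0 = 6
  item 5: 4
  item 6: 5
  item 7: 4
  item 8: 4
Total = 1 + 3 + 4 + 6 + 4 + 5 + 4 + 4 = 31

31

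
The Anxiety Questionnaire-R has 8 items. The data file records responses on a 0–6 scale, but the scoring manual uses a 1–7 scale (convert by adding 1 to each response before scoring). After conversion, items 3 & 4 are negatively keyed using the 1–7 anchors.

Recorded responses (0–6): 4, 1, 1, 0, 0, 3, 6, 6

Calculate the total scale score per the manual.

Convert to 1–7: 5, 2, 2, 1, 1, 4, 7, 7
Reverse-coded (reverse-coded value = 8 − response):
  item 3: 8 − 2 = 6
  item 4: 8 − 1 = 7
Scored: 5, 2, 6, 7, 1, 4, 7, 7
Total = 39

39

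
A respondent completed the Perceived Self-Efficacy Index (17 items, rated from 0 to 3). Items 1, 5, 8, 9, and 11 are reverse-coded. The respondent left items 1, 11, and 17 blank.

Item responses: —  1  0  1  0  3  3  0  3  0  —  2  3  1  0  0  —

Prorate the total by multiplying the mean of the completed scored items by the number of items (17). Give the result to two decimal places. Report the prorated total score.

24.29

Reverse-coded (reversed = (0+3) − raw = 3 − raw):
  item 5: 3 − 0 = 3
  item 8: 3 − 0 = 3
  item 9: 3 − 3 = 0
Completed scored items (14 of 17): 1, 0, 1, 3, 3, 3, 3, 0, 0, 2, 3, 1, 0, 0; sum = 20.
Person mean = 20 / 14 ≈ 1.4286
Prorated total = (20 / 14) × 17 = 24.29 (to 2 dp)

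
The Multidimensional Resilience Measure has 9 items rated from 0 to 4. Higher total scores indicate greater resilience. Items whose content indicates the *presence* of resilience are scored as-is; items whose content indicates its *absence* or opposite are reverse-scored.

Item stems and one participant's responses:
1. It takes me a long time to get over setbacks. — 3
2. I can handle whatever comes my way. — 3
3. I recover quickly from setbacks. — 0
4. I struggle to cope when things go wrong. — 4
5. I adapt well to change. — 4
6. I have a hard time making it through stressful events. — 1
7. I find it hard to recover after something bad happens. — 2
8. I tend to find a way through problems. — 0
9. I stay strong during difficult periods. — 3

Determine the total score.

16

Items 1, 4, 6, 7 describe the absence/opposite of resilience → reverse-score.
on a 0–4 scale, reversed = 4 − raw.
  item 1: 4 − 3 = 1
  item 2: 3
  item 3: 0
  item 4: 4 − 4 = 0
  item 5: 4
  item 6: 4 − 1 = 3
  item 7: 4 − 2 = 2
  item 8: 0
  item 9: 3
Total = 1 + 3 + 0 + 0 + 4 + 3 + 2 + 0 + 3 = 16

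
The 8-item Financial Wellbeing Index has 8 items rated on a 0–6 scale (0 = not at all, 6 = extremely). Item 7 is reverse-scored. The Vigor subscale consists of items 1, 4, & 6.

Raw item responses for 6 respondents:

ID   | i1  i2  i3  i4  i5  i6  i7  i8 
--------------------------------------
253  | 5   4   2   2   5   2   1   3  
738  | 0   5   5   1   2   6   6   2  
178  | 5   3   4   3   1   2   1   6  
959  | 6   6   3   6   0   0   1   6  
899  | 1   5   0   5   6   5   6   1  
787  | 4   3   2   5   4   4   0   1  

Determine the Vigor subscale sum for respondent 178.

10

Respondent 178 raw: 5, 3, 4, 3, 1, 2, 1, 6.
Vigor items: 1, 4, 6.
Reverse-coded (reversed = (0+6) − raw = 6 − raw):
  item 1: 5
  item 4: 3
  item 6: 2
Sum = 5 + 3 + 2 = 10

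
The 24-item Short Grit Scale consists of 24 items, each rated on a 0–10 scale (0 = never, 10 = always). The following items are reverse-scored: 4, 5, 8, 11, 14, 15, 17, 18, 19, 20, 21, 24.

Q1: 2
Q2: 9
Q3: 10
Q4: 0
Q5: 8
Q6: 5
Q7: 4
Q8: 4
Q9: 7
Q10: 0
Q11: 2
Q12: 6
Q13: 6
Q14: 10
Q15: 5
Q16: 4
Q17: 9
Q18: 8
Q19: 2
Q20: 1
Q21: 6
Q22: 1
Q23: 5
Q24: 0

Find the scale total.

124

Raw sum = 114. Reverse-scored items: 4, 5, 8, 11, 14, 15, 17, 18, 19, 20, 21, 24; their raw sum = 55.
Each reversal replaces raw with 10 − raw, changing the total by 10 − 2·raw per item.
Total = 114 + 12·10 − 2·55 = 114 + 120 − 110 = 124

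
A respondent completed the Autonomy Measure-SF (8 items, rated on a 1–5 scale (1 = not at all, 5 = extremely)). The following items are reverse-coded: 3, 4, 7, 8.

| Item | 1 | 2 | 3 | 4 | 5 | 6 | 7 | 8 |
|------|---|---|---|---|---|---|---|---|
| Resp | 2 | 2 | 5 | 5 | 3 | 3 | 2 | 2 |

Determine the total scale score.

Reversing items 3, 4, 7, and 8 with 6 − raw:
Total = 2 + 2 + (6−5) + (6−5) + 3 + 3 + (6−2) + (6−2)
      = 2 + 2 + 1 + 1 + 3 + 3 + 4 + 4 = 20

20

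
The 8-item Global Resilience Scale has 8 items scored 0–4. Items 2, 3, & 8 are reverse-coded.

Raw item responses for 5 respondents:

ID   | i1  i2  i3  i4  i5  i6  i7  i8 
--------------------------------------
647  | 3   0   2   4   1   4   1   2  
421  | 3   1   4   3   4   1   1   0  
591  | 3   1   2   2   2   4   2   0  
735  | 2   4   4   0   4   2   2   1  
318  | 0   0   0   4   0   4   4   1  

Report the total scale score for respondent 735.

13

Respondent 735 raw: 2, 4, 4, 0, 4, 2, 2, 1.
Reverse-coded (reverse-coded value = 4 − response):
  item 1: 2
  item 2: 4 − 4 = 0
  item 3: 4 − 4 = 0
  item 4: 0
  item 5: 4
  item 6: 2
  item 7: 2
  item 8: 4 − 1 = 3
Sum = 2 + 0 + 0 + 0 + 4 + 2 + 2 + 3 = 13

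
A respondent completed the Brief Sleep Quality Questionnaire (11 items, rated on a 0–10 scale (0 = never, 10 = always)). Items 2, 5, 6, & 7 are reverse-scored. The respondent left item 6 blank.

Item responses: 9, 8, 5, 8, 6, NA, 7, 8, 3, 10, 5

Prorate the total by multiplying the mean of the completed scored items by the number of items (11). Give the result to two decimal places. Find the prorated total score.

62.70

Reverse-coded (reversed = (0+10) − raw = 10 − raw):
  item 2: 10 − 8 = 2
  item 5: 10 − 6 = 4
  item 7: 10 − 7 = 3
Completed scored items (10 of 11): 9, 2, 5, 8, 4, 3, 8, 3, 10, 5; sum = 57.
Person mean = 57 / 10 ≈ 5.7000
Prorated total = (57 / 10) × 11 = 62.70 (to 2 dp)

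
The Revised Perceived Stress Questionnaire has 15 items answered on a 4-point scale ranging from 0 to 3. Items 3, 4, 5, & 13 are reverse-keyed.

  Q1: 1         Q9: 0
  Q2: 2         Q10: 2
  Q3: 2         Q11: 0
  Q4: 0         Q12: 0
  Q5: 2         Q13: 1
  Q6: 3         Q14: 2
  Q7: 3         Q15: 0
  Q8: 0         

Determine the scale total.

Reversing items 3, 4, 5 and 13 with 3 − raw:
Total = 1 + 2 + (3−2) + (3−0) + (3−2) + 3 + 3 + 0 + 0 + 2 + 0 + 0 + (3−1) + 2 + 0
      = 1 + 2 + 1 + 3 + 1 + 3 + 3 + 0 + 0 + 2 + 0 + 0 + 2 + 2 + 0 = 20

20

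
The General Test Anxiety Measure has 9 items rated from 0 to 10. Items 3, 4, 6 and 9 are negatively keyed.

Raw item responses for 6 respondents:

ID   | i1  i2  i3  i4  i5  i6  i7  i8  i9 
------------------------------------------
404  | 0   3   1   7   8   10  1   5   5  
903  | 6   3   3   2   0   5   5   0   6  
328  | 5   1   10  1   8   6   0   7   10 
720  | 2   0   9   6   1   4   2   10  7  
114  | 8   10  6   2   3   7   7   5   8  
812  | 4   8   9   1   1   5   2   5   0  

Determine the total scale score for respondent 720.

Respondent 720 raw: 2, 0, 9, 6, 1, 4, 2, 10, 7.
Reverse-coded (on a 0–10 scale, reversed = 10 − raw):
  item 1: 2
  item 2: 0
  item 3: 10 − 9 = 1
  item 4: 10 − 6 = 4
  item 5: 1
  item 6: 10 − 4 = 6
  item 7: 2
  item 8: 10
  item 9: 10 − 7 = 3
Sum = 2 + 0 + 1 + 4 + 1 + 6 + 2 + 10 + 3 = 29

29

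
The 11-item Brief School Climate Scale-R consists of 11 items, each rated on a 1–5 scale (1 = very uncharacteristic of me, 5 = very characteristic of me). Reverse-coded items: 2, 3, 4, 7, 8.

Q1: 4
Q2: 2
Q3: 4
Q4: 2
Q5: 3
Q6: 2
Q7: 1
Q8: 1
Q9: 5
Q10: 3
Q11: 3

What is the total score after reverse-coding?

40

Raw sum = 30. Reverse-coded items: 2, 3, 4, 7, 8; their raw sum = 10.
Each reversal replaces raw with 6 − raw, changing the total by 6 − 2·raw per item.
Total = 30 + 5·6 − 2·10 = 30 + 30 − 20 = 40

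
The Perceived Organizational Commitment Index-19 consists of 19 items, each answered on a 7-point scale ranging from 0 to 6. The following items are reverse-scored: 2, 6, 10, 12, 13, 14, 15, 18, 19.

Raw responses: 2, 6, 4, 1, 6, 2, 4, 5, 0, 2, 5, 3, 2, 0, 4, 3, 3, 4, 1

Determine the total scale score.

Reverse-scored items use 6 − raw:
  item 2: 6 − 6 = 0
  item 6: 6 − 2 = 4
  item 10: 6 − 2 = 4
  item 12: 6 − 3 = 3
  item 13: 6 − 2 = 4
  item 14: 6 − 0 = 6
  item 15: 6 − 4 = 2
  item 18: 6 − 4 = 2
  item 19: 6 − 1 = 5
Scored responses: 2, 0, 4, 1, 6, 4, 4, 5, 0, 4, 5, 3, 4, 6, 2, 3, 3, 2, 5
Total = 2 + 0 + 4 + 1 + 6 + 4 + 4 + 5 + 0 + 4 + 5 + 3 + 4 + 6 + 2 + 3 + 3 + 2 + 5 = 63

63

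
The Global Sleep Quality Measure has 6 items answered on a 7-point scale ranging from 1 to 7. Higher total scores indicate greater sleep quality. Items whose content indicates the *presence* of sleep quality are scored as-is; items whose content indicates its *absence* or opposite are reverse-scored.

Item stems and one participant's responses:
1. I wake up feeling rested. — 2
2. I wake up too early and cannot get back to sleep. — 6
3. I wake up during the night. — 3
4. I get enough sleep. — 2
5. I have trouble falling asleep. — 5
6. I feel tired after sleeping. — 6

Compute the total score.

16

Items 2, 3, 5, 6 describe the absence/opposite of sleep quality → reverse-score.
on a 1–7 scale, reversed = 8 − raw.
  item 1: 2
  item 2: 8 − 6 = 2
  item 3: 8 − 3 = 5
  item 4: 2
  item 5: 8 − 5 = 3
  item 6: 8 − 6 = 2
Total = 2 + 2 + 5 + 2 + 3 + 2 = 16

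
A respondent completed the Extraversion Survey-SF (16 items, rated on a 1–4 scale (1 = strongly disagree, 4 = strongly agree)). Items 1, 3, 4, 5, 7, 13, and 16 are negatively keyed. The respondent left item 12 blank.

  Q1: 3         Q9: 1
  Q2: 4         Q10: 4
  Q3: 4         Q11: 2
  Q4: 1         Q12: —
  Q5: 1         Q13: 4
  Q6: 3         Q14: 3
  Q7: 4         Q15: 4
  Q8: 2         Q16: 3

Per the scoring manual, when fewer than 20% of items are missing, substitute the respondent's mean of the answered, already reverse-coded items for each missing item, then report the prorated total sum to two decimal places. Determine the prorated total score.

Reverse-coded (reverse-coded value = 5 − response):
  item 1: 5 − 3 = 2
  item 3: 5 − 4 = 1
  item 4: 5 − 1 = 4
  item 5: 5 − 1 = 4
  item 7: 5 − 4 = 1
  item 13: 5 − 4 = 1
  item 16: 5 − 3 = 2
Completed scored items (15 of 16): 2, 4, 1, 4, 4, 3, 1, 2, 1, 4, 2, 1, 3, 4, 2; sum = 38.
Person mean = 38 / 15 ≈ 2.5333
Prorated total = (38 / 15) × 16 = 40.53 (to 2 dp)

40.53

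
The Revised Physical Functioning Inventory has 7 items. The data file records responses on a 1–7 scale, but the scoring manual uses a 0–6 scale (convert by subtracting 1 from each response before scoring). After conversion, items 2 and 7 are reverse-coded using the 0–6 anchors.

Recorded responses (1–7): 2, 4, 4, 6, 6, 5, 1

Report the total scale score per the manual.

27

Convert to 0–6: 1, 3, 3, 5, 5, 4, 0
Reverse-coded (reversed = (0+6) − raw = 6 − raw):
  item 2: 6 − 3 = 3
  item 7: 6 − 0 = 6
Scored: 1, 3, 3, 5, 5, 4, 6
Total = 27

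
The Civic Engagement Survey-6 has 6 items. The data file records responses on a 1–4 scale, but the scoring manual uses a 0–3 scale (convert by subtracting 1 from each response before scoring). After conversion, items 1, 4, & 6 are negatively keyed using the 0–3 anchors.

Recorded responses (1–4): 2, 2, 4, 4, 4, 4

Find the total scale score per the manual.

9

Convert to 0–3: 1, 1, 3, 3, 3, 3
Reverse-coded (reverse-coded value = 3 − response):
  item 1: 3 − 1 = 2
  item 4: 3 − 3 = 0
  item 6: 3 − 3 = 0
Scored: 2, 1, 3, 0, 3, 0
Total = 9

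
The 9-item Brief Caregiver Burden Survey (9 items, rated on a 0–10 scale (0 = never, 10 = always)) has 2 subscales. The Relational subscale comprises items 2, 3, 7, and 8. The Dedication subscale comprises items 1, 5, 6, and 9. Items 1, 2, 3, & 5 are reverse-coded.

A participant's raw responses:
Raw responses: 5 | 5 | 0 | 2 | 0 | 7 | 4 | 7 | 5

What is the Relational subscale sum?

26

Relational items: 2, 3, 7, 8.
Of these, items 2 & 3 are reverse-coded; reversed = (0+10) − raw = 10 − raw.
  item 2: 10 − 5 = 5
  item 3: 10 − 0 = 10
  item 7: 4
  item 8: 7
Sum = 5 + 10 + 4 + 7 = 26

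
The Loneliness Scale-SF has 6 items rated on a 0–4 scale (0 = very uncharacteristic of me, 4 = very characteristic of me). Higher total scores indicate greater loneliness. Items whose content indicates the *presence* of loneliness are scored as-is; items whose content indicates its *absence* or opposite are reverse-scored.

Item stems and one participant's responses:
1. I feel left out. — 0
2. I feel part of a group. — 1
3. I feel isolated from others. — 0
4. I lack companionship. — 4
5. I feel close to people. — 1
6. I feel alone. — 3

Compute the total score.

13

Items 2, 5 describe the absence/opposite of loneliness → reverse-score.
on a 0–4 scale, reversed = 4 − raw.
  item 1: 0
  item 2: 4 − 1 = 3
  item 3: 0
  item 4: 4
  item 5: 4 − 1 = 3
  item 6: 3
Total = 0 + 3 + 0 + 4 + 3 + 3 = 13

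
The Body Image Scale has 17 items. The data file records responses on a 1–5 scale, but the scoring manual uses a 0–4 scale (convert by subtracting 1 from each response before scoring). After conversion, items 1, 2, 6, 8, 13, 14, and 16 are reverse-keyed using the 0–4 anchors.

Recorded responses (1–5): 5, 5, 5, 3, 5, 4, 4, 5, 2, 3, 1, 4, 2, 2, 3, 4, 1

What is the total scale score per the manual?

Convert to 0–4: 4, 4, 4, 2, 4, 3, 3, 4, 1, 2, 0, 3, 1, 1, 2, 3, 0
Reverse-coded (on a 0–4 scale, reversed = 4 − raw):
  item 1: 4 − 4 = 0
  item 2: 4 − 4 = 0
  item 6: 4 − 3 = 1
  item 8: 4 − 4 = 0
  item 13: 4 − 1 = 3
  item 14: 4 − 1 = 3
  item 16: 4 − 3 = 1
Scored: 0, 0, 4, 2, 4, 1, 3, 0, 1, 2, 0, 3, 3, 3, 2, 1, 0
Total = 29

29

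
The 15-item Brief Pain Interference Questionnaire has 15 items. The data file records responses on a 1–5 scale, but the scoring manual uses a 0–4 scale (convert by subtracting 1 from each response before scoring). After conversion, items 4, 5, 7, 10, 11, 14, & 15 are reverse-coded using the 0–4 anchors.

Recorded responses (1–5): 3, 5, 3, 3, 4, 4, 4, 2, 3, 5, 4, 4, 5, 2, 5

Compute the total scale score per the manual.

Convert to 0–4: 2, 4, 2, 2, 3, 3, 3, 1, 2, 4, 3, 3, 4, 1, 4
Reverse-coded (reversed = (0+4) − raw = 4 − raw):
  item 4: 4 − 2 = 2
  item 5: 4 − 3 = 1
  item 7: 4 − 3 = 1
  item 10: 4 − 4 = 0
  item 11: 4 − 3 = 1
  item 14: 4 − 1 = 3
  item 15: 4 − 4 = 0
Scored: 2, 4, 2, 2, 1, 3, 1, 1, 2, 0, 1, 3, 4, 3, 0
Total = 29

29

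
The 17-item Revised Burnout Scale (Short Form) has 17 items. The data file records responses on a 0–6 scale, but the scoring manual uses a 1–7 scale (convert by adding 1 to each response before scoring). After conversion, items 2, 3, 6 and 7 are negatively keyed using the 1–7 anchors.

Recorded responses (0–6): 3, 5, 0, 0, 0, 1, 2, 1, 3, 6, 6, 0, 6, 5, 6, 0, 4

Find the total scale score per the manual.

Convert to 1–7: 4, 6, 1, 1, 1, 2, 3, 2, 4, 7, 7, 1, 7, 6, 7, 1, 5
Reverse-coded (reversed = (1+7) − raw = 8 − raw):
  item 2: 8 − 6 = 2
  item 3: 8 − 1 = 7
  item 6: 8 − 2 = 6
  item 7: 8 − 3 = 5
Scored: 4, 2, 7, 1, 1, 6, 5, 2, 4, 7, 7, 1, 7, 6, 7, 1, 5
Total = 73

73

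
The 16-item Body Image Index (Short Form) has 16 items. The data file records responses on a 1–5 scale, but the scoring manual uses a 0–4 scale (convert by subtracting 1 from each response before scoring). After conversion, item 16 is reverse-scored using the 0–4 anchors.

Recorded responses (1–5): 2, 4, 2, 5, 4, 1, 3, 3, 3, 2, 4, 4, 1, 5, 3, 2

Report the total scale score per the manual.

Convert to 0–4: 1, 3, 1, 4, 3, 0, 2, 2, 2, 1, 3, 3, 0, 4, 2, 1
Reverse-coded (on a 0–4 scale, reversed = 4 − raw):
  item 16: 4 − 1 = 3
Scored: 1, 3, 1, 4, 3, 0, 2, 2, 2, 1, 3, 3, 0, 4, 2, 3
Total = 34

34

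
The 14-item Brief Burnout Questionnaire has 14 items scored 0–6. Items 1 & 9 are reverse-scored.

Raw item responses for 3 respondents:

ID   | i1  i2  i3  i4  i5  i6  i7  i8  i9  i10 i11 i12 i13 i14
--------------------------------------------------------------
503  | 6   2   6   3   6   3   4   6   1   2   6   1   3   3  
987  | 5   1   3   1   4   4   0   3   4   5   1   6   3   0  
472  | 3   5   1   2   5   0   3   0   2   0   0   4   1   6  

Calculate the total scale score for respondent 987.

Respondent 987 raw: 5, 1, 3, 1, 4, 4, 0, 3, 4, 5, 1, 6, 3, 0.
Reverse-coded (reverse-coded value = 6 − response):
  item 1: 6 − 5 = 1
  item 2: 1
  item 3: 3
  item 4: 1
  item 5: 4
  item 6: 4
  item 7: 0
  item 8: 3
  item 9: 6 − 4 = 2
  item 10: 5
  item 11: 1
  item 12: 6
  item 13: 3
  item 14: 0
Sum = 1 + 1 + 3 + 1 + 4 + 4 + 0 + 3 + 2 + 5 + 1 + 6 + 3 + 0 = 34

34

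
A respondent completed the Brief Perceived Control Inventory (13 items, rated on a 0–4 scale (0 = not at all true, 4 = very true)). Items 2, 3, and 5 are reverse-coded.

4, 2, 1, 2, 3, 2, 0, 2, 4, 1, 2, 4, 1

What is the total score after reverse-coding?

28

Reverse-coded items use 4 − raw:
  item 2: 4 − 2 = 2
  item 3: 4 − 1 = 3
  item 5: 4 − 3 = 1
After reverse-coding: 4, 2, 3, 2, 1, 2, 0, 2, 4, 1, 2, 4, 1
Total = 4 + 2 + 3 + 2 + 1 + 2 + 0 + 2 + 4 + 1 + 2 + 4 + 1 = 28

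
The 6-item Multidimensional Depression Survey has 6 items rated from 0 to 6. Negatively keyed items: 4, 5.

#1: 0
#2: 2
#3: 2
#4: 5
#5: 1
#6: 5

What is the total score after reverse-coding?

Reversing items 4 & 5 with 6 − raw:
Total = 0 + 2 + 2 + (6−5) + (6−1) + 5
      = 0 + 2 + 2 + 1 + 5 + 5 = 15

15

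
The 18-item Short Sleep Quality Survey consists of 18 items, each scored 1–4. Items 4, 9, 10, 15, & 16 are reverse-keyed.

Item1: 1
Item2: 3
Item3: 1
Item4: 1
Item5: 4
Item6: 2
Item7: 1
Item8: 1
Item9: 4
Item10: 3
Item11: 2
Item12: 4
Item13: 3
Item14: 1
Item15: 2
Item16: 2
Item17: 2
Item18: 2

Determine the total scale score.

40

Reversing items 4, 9, 10, 15 and 16 with 5 − raw:
Total = 1 + 3 + 1 + (5−1) + 4 + 2 + 1 + 1 + (5−4) + (5−3) + 2 + 4 + 3 + 1 + (5−2) + (5−2) + 2 + 2
      = 1 + 3 + 1 + 4 + 4 + 2 + 1 + 1 + 1 + 2 + 2 + 4 + 3 + 1 + 3 + 3 + 2 + 2 = 40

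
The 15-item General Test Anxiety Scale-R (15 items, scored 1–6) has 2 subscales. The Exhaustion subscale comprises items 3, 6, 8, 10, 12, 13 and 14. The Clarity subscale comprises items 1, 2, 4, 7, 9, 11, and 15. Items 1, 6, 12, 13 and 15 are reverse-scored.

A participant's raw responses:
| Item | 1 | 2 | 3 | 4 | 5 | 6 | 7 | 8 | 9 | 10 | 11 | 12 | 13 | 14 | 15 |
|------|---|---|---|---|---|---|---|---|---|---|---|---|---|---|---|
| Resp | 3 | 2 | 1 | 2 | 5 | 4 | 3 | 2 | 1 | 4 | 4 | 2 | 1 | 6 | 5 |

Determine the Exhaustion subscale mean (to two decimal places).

Exhaustion items: 3, 6, 8, 10, 12, 13, 14.
Of these, items 6, 12, & 13 are reverse-scored; on a 1–6 scale, reversed = 7 − raw.
  item 3: 1
  item 6: 7 − 4 = 3
  item 8: 2
  item 10: 4
  item 12: 7 − 2 = 5
  item 13: 7 − 1 = 6
  item 14: 6
Sum = 1 + 3 + 2 + 4 + 5 + 6 + 6 = 27
Mean = 27 / 7 = 3.86

3.86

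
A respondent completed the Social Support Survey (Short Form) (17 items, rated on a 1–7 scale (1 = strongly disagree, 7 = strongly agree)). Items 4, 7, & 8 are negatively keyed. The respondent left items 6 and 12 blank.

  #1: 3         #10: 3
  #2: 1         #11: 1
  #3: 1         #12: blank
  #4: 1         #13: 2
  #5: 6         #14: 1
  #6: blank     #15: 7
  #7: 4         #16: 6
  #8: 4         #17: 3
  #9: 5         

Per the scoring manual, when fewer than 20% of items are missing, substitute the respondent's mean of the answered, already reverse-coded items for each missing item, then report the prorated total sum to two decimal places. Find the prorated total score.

61.20

Reverse-coded (on a 1–7 scale, reversed = 8 − raw):
  item 4: 8 − 1 = 7
  item 7: 8 − 4 = 4
  item 8: 8 − 4 = 4
Completed scored items (15 of 17): 3, 1, 1, 7, 6, 4, 4, 5, 3, 1, 2, 1, 7, 6, 3; sum = 54.
Person mean = 54 / 15 ≈ 3.6000
Prorated total = (54 / 15) × 17 = 61.20 (to 2 dp)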